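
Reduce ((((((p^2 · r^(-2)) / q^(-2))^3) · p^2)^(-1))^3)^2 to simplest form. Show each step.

p^(-48)·q^(-36)·r^36

((((((p^2 · r^(-2)) / q^(-2))^3) · p^2)^(-1))^3)^2
= (((((p^2 · r^(-2)) / q^(-2))^3) · p^2)^(-1))^6    [power of a power]
= ((((p^2 · r^(-2)) / q^(-2))^3) · p^2)^(-6)    [power of a power]
= ((((p^2 · r^(-2)) / q^(-2))^3)^(-6)) · ((p^2)^(-6))    [power of a product]
= (((p^2 · r^(-2)) / q^(-2))^(-18)) · ((p^2)^(-6))    [power of a power]
= (((p^2 · r^(-2))^(-18)) / ((q^(-2))^(-18))) · ((p^2)^(-6))    [power of a quotient]
= ((((p^2)^(-18)) · ((r^(-2))^(-18))) / ((q^(-2))^(-18))) · ((p^2)^(-6))    [power of a product]
= ((p^(-36) · ((r^(-2))^(-18))) / ((q^(-2))^(-18))) · ((p^2)^(-6))    [power of a power]
= ((p^(-36) · r^36) / ((q^(-2))^(-18))) · ((p^2)^(-6))    [power of a power]
= ((p^(-36) · r^36) / q^36) · ((p^2)^(-6))    [power of a power]
= ((p^(-36) · r^36) / q^36) · p^(-12)    [power of a power]
= p^(-48)·q^(-36)·r^36    [quotient of powers; product of powers]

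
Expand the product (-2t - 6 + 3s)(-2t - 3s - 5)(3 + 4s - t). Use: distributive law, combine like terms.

(-2t - 6 + 3s)(-2t - 3s - 5)(3 + 4s - t)
= (4t^2 + 6st + 10t + 12t + 18s + 30 - 6st - 9s^2 - 15s)(3 + 4s - t)    [distributive law]
= (4t^2 + 22t + 3s + 30 - 9s^2)(3 + 4s - t)    [combine like terms]
= 12t^2 + 16st^2 - 4t^3 + 66t + 88st - 22t^2 + 9s + 12s^2 - 3st + 90 + 120s - 30t - 27s^2 - 36s^3 + 9s^2t    [distributive law]
= -10t^2 + 16st^2 - 4t^3 + 36t + 85st + 129s - 15s^2 + 90 - 36s^3 + 9s^2t    [combine like terms]

-10t^2 + 16st^2 - 4t^3 + 36t + 85st + 129s - 15s^2 + 90 - 36s^3 + 9s^2t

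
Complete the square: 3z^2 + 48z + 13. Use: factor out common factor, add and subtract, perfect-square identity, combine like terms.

3z^2 + 48z + 13
= 3(z^2 + 16z) + 13    [factor out 3 from the z-terms]
= 3(z^2 + 16z + 64 − 64) + 13    [add and subtract 64 inside the bracket]
= 3(z + 8)^2 − 192 + 13    [perfect-square identity]
= 3(z + 8)^2 − 179    [combine constants]

3(z + 8)^2 − 179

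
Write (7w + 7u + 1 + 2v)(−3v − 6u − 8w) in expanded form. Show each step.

−37vw − 98uw − 56w^2 − 33uv − 42u^2 − 3v − 6u − 8w − 6v^2

(7w + 7u + 1 + 2v)(−3v − 6u − 8w)
= −21vw − 42uw − 56w^2 − 21uv − 42u^2 − 56uw − 3v − 6u − 8w − 6v^2 − 12uv − 16vw    [distributive law]
= −37vw − 98uw − 56w^2 − 33uv − 42u^2 − 3v − 6u − 8w − 6v^2    [combine like terms]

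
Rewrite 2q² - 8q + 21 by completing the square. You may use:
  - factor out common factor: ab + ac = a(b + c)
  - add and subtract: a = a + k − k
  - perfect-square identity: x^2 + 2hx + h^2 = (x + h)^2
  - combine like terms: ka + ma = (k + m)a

2q² - 8q + 21
= 2(q² - 4q) + 21    [factor out 2 from the q-terms]
= 2(q² - 4q + 4 - 4) + 21    [add and subtract 4 inside the bracket]
= 2(q - 2)² - 8 + 21    [perfect-square identity]
= 2(q - 2)² + 13    [combine constants]

2(q - 2)² + 13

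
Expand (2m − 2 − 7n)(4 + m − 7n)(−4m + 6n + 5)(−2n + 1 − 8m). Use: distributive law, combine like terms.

(2m − 2 − 7n)(4 + m − 7n)(−4m + 6n + 5)(−2n + 1 − 8m)
= (8m + 2m^2 − 14mn − 8 − 2m + 14n − 28n − 7mn + 49n^2)(−4m + 6n + 5)(−2n + 1 − 8m)    [distributive law]
= (6m + 2m^2 − 21mn − 8 − 14n + 49n^2)(−4m + 6n + 5)(−2n + 1 − 8m)    [combine like terms]
= (−24m^2 + 36mn + 30m − 8m^3 + 12m^2n + 10m^2 + 84m^2n − 126mn^2 − 105mn + 32m − 48n − 40 + 56mn − 84n^2 − 70n − 196mn^2 + 294n^3 + 245n^2)(−2n + 1 − 8m)    [distributive law]
= (−14m^2 − 13mn + 62m − 8m^3 + 96m^2n − 322mn^2 − 118n − 40 + 161n^2 + 294n^3)(−2n + 1 − 8m)    [combine like terms]
= 28m^2n − 14m^2 + 112m^3 + 26mn^2 − 13mn + 104m^2n − 124mn + 62m − 496m^2 + 16m^3n − 8m^3 + 64m^4 − 192m^2n^2 + 96m^2n − 768m^3n + 644mn^3 − 322mn^2 + 2576m^2n^2 + 236n^2 − 118n + 944mn + 80n − 40 + 320m − 322n^3 + 161n^2 − 1288mn^2 − 588n^4 + 294n^3 − 2352mn^3    [distributive law]
= 228m^2n − 510m^2 + 104m^3 − 1584mn^2 + 807mn + 382m − 752m^3n + 64m^4 + 2384m^2n^2 − 1708mn^3 + 397n^2 − 38n − 40 − 28n^3 − 588n^4    [combine like terms]

228m^2n − 510m^2 + 104m^3 − 1584mn^2 + 807mn + 382m − 752m^3n + 64m^4 + 2384m^2n^2 − 1708mn^3 + 397n^2 − 38n − 40 − 28n^3 − 588n^4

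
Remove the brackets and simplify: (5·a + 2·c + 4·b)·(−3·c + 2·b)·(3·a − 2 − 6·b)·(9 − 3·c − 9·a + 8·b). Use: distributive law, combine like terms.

−675·a²·c + 297·a²·c² + 405·a³·c − 1044·a²·b·c + 270·a·c − 360·a·c² + 750·a·b·c − 666·a·b·c² + 204·a·b²·c + 450·a²·b − 270·a³·b + 564·a²·b² − 180·a·b − 340·a·b² + 144·a·b³ + 54·a·c³ + 108·c² − 36·c³ + 372·b·c² − 108·b·c³ + 144·b²·c² + 144·b·c + 608·b²·c + 528·b³·c − 144·b² − 560·b³ − 384·b⁴

(5·a + 2·c + 4·b)·(−3·c + 2·b)·(3·a − 2 − 6·b)·(9 − 3·c − 9·a + 8·b)
= (−15·a·c + 10·a·b − 6·c² + 4·b·c − 12·b·c + 8·b²)·(3·a − 2 − 6·b)·(9 − 3·c − 9·a + 8·b)    [distributive law]
= (−15·a·c + 10·a·b − 6·c² − 8·b·c + 8·b²)·(3·a − 2 − 6·b)·(9 − 3·c − 9·a + 8·b)    [combine like terms]
= (−45·a²·c + 30·a·c + 90·a·b·c + 30·a²·b − 20·a·b − 60·a·b² − 18·a·c² + 12·c² + 36·b·c² − 24·a·b·c + 16·b·c + 48·b²·c + 24·a·b² − 16·b² − 48·b³)·(9 − 3·c − 9·a + 8·b)    [distributive law]
= (−45·a²·c + 30·a·c + 66·a·b·c + 30·a²·b − 20·a·b − 36·a·b² − 18·a·c² + 12·c² + 36·b·c² + 16·b·c + 48·b²·c − 16·b² − 48·b³)·(9 − 3·c − 9·a + 8·b)    [combine like terms]
= −405·a²·c + 135·a²·c² + 405·a³·c − 360·a²·b·c + 270·a·c − 90·a·c² − 270·a²·c + 240·a·b·c + 594·a·b·c − 198·a·b·c² − 594·a²·b·c + 528·a·b²·c + 270·a²·b − 90·a²·b·c − 270·a³·b + 240·a²·b² − 180·a·b + 60·a·b·c + 180·a²·b − 160·a·b² − 324·a·b² + 108·a·b²·c + 324·a²·b² − 288·a·b³ − 162·a·c² + 54·a·c³ + 162·a²·c² − 144·a·b·c² + 108·c² − 36·c³ − 108·a·c² + 96·b·c² + 324·b·c² − 108·b·c³ − 324·a·b·c² + 288·b²·c² + 144·b·c − 48·b·c² − 144·a·b·c + 128·b²·c + 432·b²·c − 144·b²·c² − 432·a·b²·c + 384·b³·c − 144·b² + 48·b²·c + 144·a·b² − 128·b³ − 432·b³ + 144·b³·c + 432·a·b³ − 384·b⁴    [distributive law]
= −675·a²·c + 297·a²·c² + 405·a³·c − 1044·a²·b·c + 270·a·c − 360·a·c² + 750·a·b·c − 666·a·b·c² + 204·a·b²·c + 450·a²·b − 270·a³·b + 564·a²·b² − 180·a·b − 340·a·b² + 144·a·b³ + 54·a·c³ + 108·c² − 36·c³ + 372·b·c² − 108·b·c³ + 144·b²·c² + 144·b·c + 608·b²·c + 528·b³·c − 144·b² − 560·b³ − 384·b⁴    [combine like terms]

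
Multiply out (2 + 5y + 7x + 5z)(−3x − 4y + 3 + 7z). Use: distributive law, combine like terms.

(2 + 5y + 7x + 5z)(−3x − 4y + 3 + 7z)
= −6x − 8y + 6 + 14z − 15xy − 20y^2 + 15y + 35yz − 21x^2 − 28xy + 21x + 49xz − 15xz − 20yz + 15z + 35z^2    [distributive law]
= 15x + 7y + 6 + 29z − 43xy − 20y^2 + 15yz − 21x^2 + 34xz + 35z^2    [combine like terms]

15x + 7y + 6 + 29z − 43xy − 20y^2 + 15yz − 21x^2 + 34xz + 35z^2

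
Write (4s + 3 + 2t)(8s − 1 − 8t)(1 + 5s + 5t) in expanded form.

(4s + 3 + 2t)(8s − 1 − 8t)(1 + 5s + 5t)
= (32s^2 − 4s − 32st + 24s − 3 − 24t + 16st − 2t − 16t^2)(1 + 5s + 5t)    [distributive law]
= (32s^2 + 20s − 16st − 3 − 26t − 16t^2)(1 + 5s + 5t)    [combine like terms]
= 32s^2 + 160s^3 + 160s^2t + 20s + 100s^2 + 100st − 16st − 80s^2t − 80st^2 − 3 − 15s − 15t − 26t − 130st − 130t^2 − 16t^2 − 80st^2 − 80t^3    [distributive law]
= 132s^2 + 160s^3 + 80s^2t + 5s − 46st − 160st^2 − 3 − 41t − 146t^2 − 80t^3    [combine like terms]

132s^2 + 160s^3 + 80s^2t + 5s − 46st − 160st^2 − 3 − 41t − 146t^2 − 80t^3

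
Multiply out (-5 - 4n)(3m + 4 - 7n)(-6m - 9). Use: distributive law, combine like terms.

(-5 - 4n)(3m + 4 - 7n)(-6m - 9)
= (-15m - 20 + 35n - 12mn - 16n + 28n^2)(-6m - 9)    [distributive law]
= (-15m - 20 + 19n - 12mn + 28n^2)(-6m - 9)    [combine like terms]
= 90m^2 + 135m + 120m + 180 - 114mn - 171n + 72m^2n + 108mn - 168mn^2 - 252n^2    [distributive law]
= 90m^2 + 255m + 180 - 6mn - 171n + 72m^2n - 168mn^2 - 252n^2    [combine like terms]

90m^2 + 255m + 180 - 6mn - 171n + 72m^2n - 168mn^2 - 252n^2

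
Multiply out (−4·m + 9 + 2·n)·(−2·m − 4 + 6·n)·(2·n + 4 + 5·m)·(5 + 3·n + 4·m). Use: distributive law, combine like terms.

−98·m^2·n − 356·m^2·n^2 − 376·m^3·n − 642·m^2 + 288·m^3 + 160·m^4 + 454·m·n + 922·m·n^2 − 1516·m + 108·m·n^3 + 128·n + 1036·n^2 − 720 + 540·n^3 + 72·n^4

(−4·m + 9 + 2·n)·(−2·m − 4 + 6·n)·(2·n + 4 + 5·m)·(5 + 3·n + 4·m)
= (8·m^2 + 16·m − 24·m·n − 18·m − 36 + 54·n − 4·m·n − 8·n + 12·n^2)·(2·n + 4 + 5·m)·(5 + 3·n + 4·m)    [distributive law]
= (8·m^2 − 2·m − 28·m·n − 36 + 46·n + 12·n^2)·(2·n + 4 + 5·m)·(5 + 3·n + 4·m)    [combine like terms]
= (16·m^2·n + 32·m^2 + 40·m^3 − 4·m·n − 8·m − 10·m^2 − 56·m·n^2 − 112·m·n − 140·m^2·n − 72·n − 144 − 180·m + 92·n^2 + 184·n + 230·m·n + 24·n^3 + 48·n^2 + 60·m·n^2)·(5 + 3·n + 4·m)    [distributive law]
= (−124·m^2·n + 22·m^2 + 40·m^3 + 114·m·n − 188·m + 4·m·n^2 + 112·n − 144 + 140·n^2 + 24·n^3)·(5 + 3·n + 4·m)    [combine like terms]
= −620·m^2·n − 372·m^2·n^2 − 496·m^3·n + 110·m^2 + 66·m^2·n + 88·m^3 + 200·m^3 + 120·m^3·n + 160·m^4 + 570·m·n + 342·m·n^2 + 456·m^2·n − 940·m − 564·m·n − 752·m^2 + 20·m·n^2 + 12·m·n^3 + 16·m^2·n^2 + 560·n + 336·n^2 + 448·m·n − 720 − 432·n − 576·m + 700·n^2 + 420·n^3 + 560·m·n^2 + 120·n^3 + 72·n^4 + 96·m·n^3    [distributive law]
= −98·m^2·n − 356·m^2·n^2 − 376·m^3·n − 642·m^2 + 288·m^3 + 160·m^4 + 454·m·n + 922·m·n^2 − 1516·m + 108·m·n^3 + 128·n + 1036·n^2 − 720 + 540·n^3 + 72·n^4    [combine like terms]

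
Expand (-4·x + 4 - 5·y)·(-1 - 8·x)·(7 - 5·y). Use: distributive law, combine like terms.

(-4·x + 4 - 5·y)·(-1 - 8·x)·(7 - 5·y)
= (4·x + 32·x^2 - 4 - 32·x + 5·y + 40·x·y)·(7 - 5·y)    [distributive law]
= (-28·x + 32·x^2 - 4 + 5·y + 40·x·y)·(7 - 5·y)    [combine like terms]
= -196·x + 140·x·y + 224·x^2 - 160·x^2·y - 28 + 20·y + 35·y - 25·y^2 + 280·x·y - 200·x·y^2    [distributive law]
= -196·x + 420·x·y + 224·x^2 - 160·x^2·y - 28 + 55·y - 25·y^2 - 200·x·y^2    [combine like terms]

-196·x + 420·x·y + 224·x^2 - 160·x^2·y - 28 + 55·y - 25·y^2 - 200·x·y^2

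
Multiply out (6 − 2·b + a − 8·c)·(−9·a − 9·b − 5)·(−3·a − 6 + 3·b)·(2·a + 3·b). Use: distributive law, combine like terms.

462·a³ + 495·a²·b + 888·a² + 1680·a·b − 777·a·b² + 522·b² − 720·b³ + 360·a + 540·b − 27·a³·b − 216·a²·b² + 27·a·b³ + 162·b⁴ + 54·a⁴ − 432·a³·c − 648·a²·b·c − 1104·a²·c − 2280·a·b·c − 936·b²·c + 432·a·b²·c + 648·b³·c − 480·a·c − 720·b·c

(6 − 2·b + a − 8·c)·(−9·a − 9·b − 5)·(−3·a − 6 + 3·b)·(2·a + 3·b)
= (−54·a − 54·b − 30 + 18·a·b + 18·b² + 10·b − 9·a² − 9·a·b − 5·a + 72·a·c + 72·b·c + 40·c)·(−3·a − 6 + 3·b)·(2·a + 3·b)    [distributive law]
= (−59·a − 44·b − 30 + 9·a·b + 18·b² − 9·a² + 72·a·c + 72·b·c + 40·c)·(−3·a − 6 + 3·b)·(2·a + 3·b)    [combine like terms]
= (177·a² + 354·a − 177·a·b + 132·a·b + 264·b − 132·b² + 90·a + 180 − 90·b − 27·a²·b − 54·a·b + 27·a·b² − 54·a·b² − 108·b² + 54·b³ + 27·a³ + 54·a² − 27·a²·b − 216·a²·c − 432·a·c + 216·a·b·c − 216·a·b·c − 432·b·c + 216·b²·c − 120·a·c − 240·c + 120·b·c)·(2·a + 3·b)    [distributive law]
= (231·a² + 444·a − 99·a·b + 174·b − 240·b² + 180 − 54·a²·b − 27·a·b² + 54·b³ + 27·a³ − 216·a²·c − 552·a·c − 312·b·c + 216·b²·c − 240·c)·(2·a + 3·b)    [combine like terms]
= 462·a³ + 693·a²·b + 888·a² + 1332·a·b − 198·a²·b − 297·a·b² + 348·a·b + 522·b² − 480·a·b² − 720·b³ + 360·a + 540·b − 108·a³·b − 162·a²·b² − 54·a²·b² − 81·a·b³ + 108·a·b³ + 162·b⁴ + 54·a⁴ + 81·a³·b − 432·a³·c − 648·a²·b·c − 1104·a²·c − 1656·a·b·c − 624·a·b·c − 936·b²·c + 432·a·b²·c + 648·b³·c − 480·a·c − 720·b·c    [distributive law]
= 462·a³ + 495·a²·b + 888·a² + 1680·a·b − 777·a·b² + 522·b² − 720·b³ + 360·a + 540·b − 27·a³·b − 216·a²·b² + 27·a·b³ + 162·b⁴ + 54·a⁴ − 432·a³·c − 648·a²·b·c − 1104·a²·c − 2280·a·b·c − 936·b²·c + 432·a·b²·c + 648·b³·c − 480·a·c − 720·b·c    [combine like terms]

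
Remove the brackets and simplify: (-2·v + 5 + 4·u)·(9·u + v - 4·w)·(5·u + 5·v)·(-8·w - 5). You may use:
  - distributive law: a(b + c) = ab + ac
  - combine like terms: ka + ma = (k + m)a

-880·u^2·v·w - 550·u^2·v + 640·u·v^2·w + 400·u·v^2 + 80·v^3·w + 50·v^3 + 320·u·v·w^2 - 1800·u·v·w - 320·v^2·w^2 - 400·v^2·w - 1400·u^2·w - 1125·u^2 - 1250·u·v - 125·v^2 + 800·u·w^2 + 500·u·w + 800·v·w^2 + 500·v·w - 1440·u^3·w - 900·u^3 + 640·u^2·w^2

(-2·v + 5 + 4·u)·(9·u + v - 4·w)·(5·u + 5·v)·(-8·w - 5)
= (-18·u·v - 2·v^2 + 8·v·w + 45·u + 5·v - 20·w + 36·u^2 + 4·u·v - 16·u·w)·(5·u + 5·v)·(-8·w - 5)    [distributive law]
= (-14·u·v - 2·v^2 + 8·v·w + 45·u + 5·v - 20·w + 36·u^2 - 16·u·w)·(5·u + 5·v)·(-8·w - 5)    [combine like terms]
= (-70·u^2·v - 70·u·v^2 - 10·u·v^2 - 10·v^3 + 40·u·v·w + 40·v^2·w + 225·u^2 + 225·u·v + 25·u·v + 25·v^2 - 100·u·w - 100·v·w + 180·u^3 + 180·u^2·v - 80·u^2·w - 80·u·v·w)·(-8·w - 5)    [distributive law]
= (110·u^2·v - 80·u·v^2 - 10·v^3 - 40·u·v·w + 40·v^2·w + 225·u^2 + 250·u·v + 25·v^2 - 100·u·w - 100·v·w + 180·u^3 - 80·u^2·w)·(-8·w - 5)    [combine like terms]
= -880·u^2·v·w - 550·u^2·v + 640·u·v^2·w + 400·u·v^2 + 80·v^3·w + 50·v^3 + 320·u·v·w^2 + 200·u·v·w - 320·v^2·w^2 - 200·v^2·w - 1800·u^2·w - 1125·u^2 - 2000·u·v·w - 1250·u·v - 200·v^2·w - 125·v^2 + 800·u·w^2 + 500·u·w + 800·v·w^2 + 500·v·w - 1440·u^3·w - 900·u^3 + 640·u^2·w^2 + 400·u^2·w    [distributive law]
= -880·u^2·v·w - 550·u^2·v + 640·u·v^2·w + 400·u·v^2 + 80·v^3·w + 50·v^3 + 320·u·v·w^2 - 1800·u·v·w - 320·v^2·w^2 - 400·v^2·w - 1400·u^2·w - 1125·u^2 - 1250·u·v - 125·v^2 + 800·u·w^2 + 500·u·w + 800·v·w^2 + 500·v·w - 1440·u^3·w - 900·u^3 + 640·u^2·w^2    [combine like terms]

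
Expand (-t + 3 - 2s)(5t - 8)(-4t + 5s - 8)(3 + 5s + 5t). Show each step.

-200t³ + 175st³ + 100t⁴ + 440st² - 175s²t² - 596t² - 1287st + 905s²t + 696t + 216s - 1000s² + 576 - 250s³t + 400s³

(-t + 3 - 2s)(5t - 8)(-4t + 5s - 8)(3 + 5s + 5t)
= (-5t² + 8t + 15t - 24 - 10st + 16s)(-4t + 5s - 8)(3 + 5s + 5t)    [distributive law]
= (-5t² + 23t - 24 - 10st + 16s)(-4t + 5s - 8)(3 + 5s + 5t)    [combine like terms]
= (20t³ - 25st² + 40t² - 92t² + 115st - 184t + 96t - 120s + 192 + 40st² - 50s²t + 80st - 64st + 80s² - 128s)(3 + 5s + 5t)    [distributive law]
= (20t³ + 15st² - 52t² + 131st - 88t - 248s + 192 - 50s²t + 80s²)(3 + 5s + 5t)    [combine like terms]
= 60t³ + 100st³ + 100t⁴ + 45st² + 75s²t² + 75st³ - 156t² - 260st² - 260t³ + 393st + 655s²t + 655st² - 264t - 440st - 440t² - 744s - 1240s² - 1240st + 576 + 960s + 960t - 150s²t - 250s³t - 250s²t² + 240s² + 400s³ + 400s²t    [distributive law]
= -200t³ + 175st³ + 100t⁴ + 440st² - 175s²t² - 596t² - 1287st + 905s²t + 696t + 216s - 1000s² + 576 - 250s³t + 400s³    [combine like terms]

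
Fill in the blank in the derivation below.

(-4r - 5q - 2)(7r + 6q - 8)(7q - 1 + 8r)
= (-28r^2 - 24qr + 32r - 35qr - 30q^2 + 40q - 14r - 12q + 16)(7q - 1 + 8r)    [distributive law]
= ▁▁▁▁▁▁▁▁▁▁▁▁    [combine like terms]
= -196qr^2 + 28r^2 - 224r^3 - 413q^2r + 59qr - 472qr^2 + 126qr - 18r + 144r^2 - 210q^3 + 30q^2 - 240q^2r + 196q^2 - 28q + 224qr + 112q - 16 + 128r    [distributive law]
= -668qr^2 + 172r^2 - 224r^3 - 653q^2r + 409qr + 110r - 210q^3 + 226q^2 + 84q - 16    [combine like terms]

Applying combine like terms to the line above:

(-28r^2 - 59qr + 18r - 30q^2 + 28q + 16)(7q - 1 + 8r)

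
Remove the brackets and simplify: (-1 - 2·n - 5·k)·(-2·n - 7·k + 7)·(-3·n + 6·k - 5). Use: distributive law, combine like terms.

(-1 - 2·n - 5·k)·(-2·n - 7·k + 7)·(-3·n + 6·k - 5)
= (2·n + 7·k - 7 + 4·n^2 + 14·k·n - 14·n + 10·k·n + 35·k^2 - 35·k)·(-3·n + 6·k - 5)    [distributive law]
= (-12·n - 28·k - 7 + 4·n^2 + 24·k·n + 35·k^2)·(-3·n + 6·k - 5)    [combine like terms]
= 36·n^2 - 72·k·n + 60·n + 84·k·n - 168·k^2 + 140·k + 21·n - 42·k + 35 - 12·n^3 + 24·k·n^2 - 20·n^2 - 72·k·n^2 + 144·k^2·n - 120·k·n - 105·k^2·n + 210·k^3 - 175·k^2    [distributive law]
= 16·n^2 - 108·k·n + 81·n - 343·k^2 + 98·k + 35 - 12·n^3 - 48·k·n^2 + 39·k^2·n + 210·k^3    [combine like terms]

16·n^2 - 108·k·n + 81·n - 343·k^2 + 98·k + 35 - 12·n^3 - 48·k·n^2 + 39·k^2·n + 210·k^3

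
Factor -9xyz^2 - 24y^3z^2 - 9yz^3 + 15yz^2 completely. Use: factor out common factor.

-9xyz^2 - 24y^3z^2 - 9yz^3 + 15yz^2
= 3(-3xyz^2 - 8y^3z^2 - 3yz^3 + 5yz^2)    [factor out 3]
= 3yz^2(-3x - 8y^2 - 3z + 5)    [factor out yz^2]

3yz^2(-3x - 8y^2 - 3z + 5)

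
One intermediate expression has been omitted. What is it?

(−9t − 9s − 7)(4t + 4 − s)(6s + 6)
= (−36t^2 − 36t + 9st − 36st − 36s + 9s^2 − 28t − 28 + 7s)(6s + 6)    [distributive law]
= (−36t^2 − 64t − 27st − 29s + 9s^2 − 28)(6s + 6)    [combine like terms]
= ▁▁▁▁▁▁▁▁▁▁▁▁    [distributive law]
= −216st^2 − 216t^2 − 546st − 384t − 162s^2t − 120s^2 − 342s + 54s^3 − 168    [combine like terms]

After distributive law, the bracketed line is:

−216st^2 − 216t^2 − 384st − 384t − 162s^2t − 162st − 174s^2 − 174s + 54s^3 + 54s^2 − 168s − 168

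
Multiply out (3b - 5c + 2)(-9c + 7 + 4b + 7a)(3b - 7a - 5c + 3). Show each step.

(3b - 5c + 2)(-9c + 7 + 4b + 7a)(3b - 7a - 5c + 3)
= (-27bc + 21b + 12b² + 21ab + 45c² - 35c - 20bc - 35ac - 18c + 14 + 8b + 14a)(3b - 7a - 5c + 3)    [distributive law]
= (-47bc + 29b + 12b² + 21ab + 45c² - 53c - 35ac + 14 + 14a)(3b - 7a - 5c + 3)    [combine like terms]
= -141b²c + 329abc + 235bc² - 141bc + 87b² - 203ab - 145bc + 87b + 36b³ - 84ab² - 60b²c + 36b² + 63ab² - 147a²b - 105abc + 63ab + 135bc² - 315ac² - 225c³ + 135c² - 159bc + 371ac + 265c² - 159c - 105abc + 245a²c + 175ac² - 105ac + 42b - 98a - 70c + 42 + 42ab - 98a² - 70ac + 42a    [distributive law]
= -201b²c + 119abc + 370bc² - 445bc + 123b² - 98ab + 129b + 36b³ - 21ab² - 147a²b - 140ac² - 225c³ + 400c² + 196ac - 229c + 245a²c - 56a + 42 - 98a²    [combine like terms]

-201b²c + 119abc + 370bc² - 445bc + 123b² - 98ab + 129b + 36b³ - 21ab² - 147a²b - 140ac² - 225c³ + 400c² + 196ac - 229c + 245a²c - 56a + 42 - 98a²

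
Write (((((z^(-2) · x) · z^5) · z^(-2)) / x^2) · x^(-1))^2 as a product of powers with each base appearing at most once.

(((((z^(-2) · x) · z^5) · z^(-2)) / x^2) · x^(-1))^2
= (((((z^(-2) · x) · z^5) · z^(-2)) / x^2)^2) · ((x^(-1))^2)    [power of a product]
= (((((z^(-2) · x) · z^5) · z^(-2))^2) / ((x^2)^2)) · ((x^(-1))^2)    [power of a quotient]
= (((((z^(-2) · x) · z^5)^2) · ((z^(-2))^2)) / ((x^2)^2)) · ((x^(-1))^2)    [power of a product]
= (((((z^(-2) · x)^2) · ((z^5)^2)) · ((z^(-2))^2)) / ((x^2)^2)) · ((x^(-1))^2)    [power of a product]
= ((((((z^(-2))^2) · (x^2)) · ((z^5)^2)) · ((z^(-2))^2)) / ((x^2)^2)) · ((x^(-1))^2)    [power of a product]
= ((((z^(-4) · (x^2)) · ((z^5)^2)) · ((z^(-2))^2)) / ((x^2)^2)) · ((x^(-1))^2)    [power of a power]
= ((((z^(-4) · x^2) · z^10) · ((z^(-2))^2)) / ((x^2)^2)) · ((x^(-1))^2)    [power of a power]
= ((((z^(-4) · x^2) · z^10) · z^(-4)) / ((x^2)^2)) · ((x^(-1))^2)    [power of a power]
= ((((z^(-4) · x^2) · z^10) · z^(-4)) / x^4) · ((x^(-1))^2)    [power of a power]
= ((((z^(-4) · x^2) · z^10) · z^(-4)) / x^4) · x^(-2)    [power of a power]
= x^(-4)z^2    [quotient of powers; product of powers]

x^(-4)z^2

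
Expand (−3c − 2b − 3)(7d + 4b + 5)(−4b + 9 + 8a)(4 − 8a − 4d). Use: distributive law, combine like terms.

528bcd − 288abcd − 336bcd^2 − 216cd + 1320acd + 756cd^2 + 1344a^2cd + 672acd^2 + 192b^2c − 384ab^2c − 192b^2cd − 192bc + 768a^2bc − 540c + 600ac + 960a^2c + 160b^2d − 192ab^2d − 224b^2d^2 + 384bd + 592abd + 168bd^2 + 896a^2bd + 448abd^2 + 128b^3 − 256ab^3 − 128b^3d + 64b^2 − 384ab^2 + 512a^2b^2 − 552b + 400ab + 1408a^2b − 216d + 1320ad + 756d^2 + 1344a^2d + 672ad^2 − 540 + 600a + 960a^2

(−3c − 2b − 3)(7d + 4b + 5)(−4b + 9 + 8a)(4 − 8a − 4d)
= (−21cd − 12bc − 15c − 14bd − 8b^2 − 10b − 21d − 12b − 15)(−4b + 9 + 8a)(4 − 8a − 4d)    [distributive law]
= (−21cd − 12bc − 15c − 14bd − 8b^2 − 22b − 21d − 15)(−4b + 9 + 8a)(4 − 8a − 4d)    [combine like terms]
= (84bcd − 189cd − 168acd + 48b^2c − 108bc − 96abc + 60bc − 135c − 120ac + 56b^2d − 126bd − 112abd + 32b^3 − 72b^2 − 64ab^2 + 88b^2 − 198b − 176ab + 84bd − 189d − 168ad + 60b − 135 − 120a)(4 − 8a − 4d)    [distributive law]
= (84bcd − 189cd − 168acd + 48b^2c − 48bc − 96abc − 135c − 120ac + 56b^2d − 42bd − 112abd + 32b^3 + 16b^2 − 64ab^2 − 138b − 176ab − 189d − 168ad − 135 − 120a)(4 − 8a − 4d)    [combine like terms]
= 336bcd − 672abcd − 336bcd^2 − 756cd + 1512acd + 756cd^2 − 672acd + 1344a^2cd + 672acd^2 + 192b^2c − 384ab^2c − 192b^2cd − 192bc + 384abc + 192bcd − 384abc + 768a^2bc + 384abcd − 540c + 1080ac + 540cd − 480ac + 960a^2c + 480acd + 224b^2d − 448ab^2d − 224b^2d^2 − 168bd + 336abd + 168bd^2 − 448abd + 896a^2bd + 448abd^2 + 128b^3 − 256ab^3 − 128b^3d + 64b^2 − 128ab^2 − 64b^2d − 256ab^2 + 512a^2b^2 + 256ab^2d − 552b + 1104ab + 552bd − 704ab + 1408a^2b + 704abd − 756d + 1512ad + 756d^2 − 672ad + 1344a^2d + 672ad^2 − 540 + 1080a + 540d − 480a + 960a^2 + 480ad    [distributive law]
= 528bcd − 288abcd − 336bcd^2 − 216cd + 1320acd + 756cd^2 + 1344a^2cd + 672acd^2 + 192b^2c − 384ab^2c − 192b^2cd − 192bc + 768a^2bc − 540c + 600ac + 960a^2c + 160b^2d − 192ab^2d − 224b^2d^2 + 384bd + 592abd + 168bd^2 + 896a^2bd + 448abd^2 + 128b^3 − 256ab^3 − 128b^3d + 64b^2 − 384ab^2 + 512a^2b^2 − 552b + 400ab + 1408a^2b − 216d + 1320ad + 756d^2 + 1344a^2d + 672ad^2 − 540 + 600a + 960a^2    [combine like terms]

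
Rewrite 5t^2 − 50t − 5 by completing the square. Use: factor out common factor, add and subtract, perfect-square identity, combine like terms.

5t^2 − 50t − 5
= 5(t^2 − 10t) − 5    [factor out 5 from the t-terms]
= 5(t^2 − 10t + 25 − 25) − 5    [add and subtract 25 inside the bracket]
= 5(t − 5)^2 − 125 − 5    [perfect-square identity]
= 5(t − 5)^2 − 130    [combine constants]

5(t − 5)^2 − 130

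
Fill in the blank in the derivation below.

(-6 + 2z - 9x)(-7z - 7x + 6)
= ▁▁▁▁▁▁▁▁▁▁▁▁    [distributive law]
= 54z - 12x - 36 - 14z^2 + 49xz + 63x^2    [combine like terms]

After distributive law, the bracketed line is:

42z + 42x - 36 - 14z^2 - 14xz + 12z + 63xz + 63x^2 - 54x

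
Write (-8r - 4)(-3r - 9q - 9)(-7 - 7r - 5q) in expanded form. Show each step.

(-8r - 4)(-3r - 9q - 9)(-7 - 7r - 5q)
= (24r^2 + 72qr + 72r + 12r + 36q + 36)(-7 - 7r - 5q)    [distributive law]
= (24r^2 + 72qr + 84r + 36q + 36)(-7 - 7r - 5q)    [combine like terms]
= -168r^2 - 168r^3 - 120qr^2 - 504qr - 504qr^2 - 360q^2r - 588r - 588r^2 - 420qr - 252q - 252qr - 180q^2 - 252 - 252r - 180q    [distributive law]
= -756r^2 - 168r^3 - 624qr^2 - 1176qr - 360q^2r - 840r - 432q - 180q^2 - 252    [combine like terms]

-756r^2 - 168r^3 - 624qr^2 - 1176qr - 360q^2r - 840r - 432q - 180q^2 - 252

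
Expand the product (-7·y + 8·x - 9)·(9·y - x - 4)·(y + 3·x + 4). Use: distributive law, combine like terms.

(-7·y + 8·x - 9)·(9·y - x - 4)·(y + 3·x + 4)
= (-63·y^2 + 7·x·y + 28·y + 72·x·y - 8·x^2 - 32·x - 81·y + 9·x + 36)·(y + 3·x + 4)    [distributive law]
= (-63·y^2 + 79·x·y - 53·y - 8·x^2 - 23·x + 36)·(y + 3·x + 4)    [combine like terms]
= -63·y^3 - 189·x·y^2 - 252·y^2 + 79·x·y^2 + 237·x^2·y + 316·x·y - 53·y^2 - 159·x·y - 212·y - 8·x^2·y - 24·x^3 - 32·x^2 - 23·x·y - 69·x^2 - 92·x + 36·y + 108·x + 144    [distributive law]
= -63·y^3 - 110·x·y^2 - 305·y^2 + 229·x^2·y + 134·x·y - 176·y - 24·x^3 - 101·x^2 + 16·x + 144    [combine like terms]

-63·y^3 - 110·x·y^2 - 305·y^2 + 229·x^2·y + 134·x·y - 176·y - 24·x^3 - 101·x^2 + 16·x + 144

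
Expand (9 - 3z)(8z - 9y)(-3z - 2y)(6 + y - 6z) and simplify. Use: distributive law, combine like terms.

(9 - 3z)(8z - 9y)(-3z - 2y)(6 + y - 6z)
= (72z - 81y - 24z^2 + 27yz)(-3z - 2y)(6 + y - 6z)    [distributive law]
= (-216z^2 - 144yz + 243yz + 162y^2 + 72z^3 + 48yz^2 - 81yz^2 - 54y^2z)(6 + y - 6z)    [distributive law]
= (-216z^2 + 99yz + 162y^2 + 72z^3 - 33yz^2 - 54y^2z)(6 + y - 6z)    [combine like terms]
= -1296z^2 - 216yz^2 + 1296z^3 + 594yz + 99y^2z - 594yz^2 + 972y^2 + 162y^3 - 972y^2z + 432z^3 + 72yz^3 - 432z^4 - 198yz^2 - 33y^2z^2 + 198yz^3 - 324y^2z - 54y^3z + 324y^2z^2    [distributive law]
= -1296z^2 - 1008yz^2 + 1728z^3 + 594yz - 1197y^2z + 972y^2 + 162y^3 + 270yz^3 - 432z^4 + 291y^2z^2 - 54y^3z    [combine like terms]

-1296z^2 - 1008yz^2 + 1728z^3 + 594yz - 1197y^2z + 972y^2 + 162y^3 + 270yz^3 - 432z^4 + 291y^2z^2 - 54y^3z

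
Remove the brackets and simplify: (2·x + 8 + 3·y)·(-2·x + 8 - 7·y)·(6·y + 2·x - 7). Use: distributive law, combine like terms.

(2·x + 8 + 3·y)·(-2·x + 8 - 7·y)·(6·y + 2·x - 7)
= (-4·x^2 + 16·x - 14·x·y - 16·x + 64 - 56·y - 6·x·y + 24·y - 21·y^2)·(6·y + 2·x - 7)    [distributive law]
= (-4·x^2 - 20·x·y + 64 - 32·y - 21·y^2)·(6·y + 2·x - 7)    [combine like terms]
= -24·x^2·y - 8·x^3 + 28·x^2 - 120·x·y^2 - 40·x^2·y + 140·x·y + 384·y + 128·x - 448 - 192·y^2 - 64·x·y + 224·y - 126·y^3 - 42·x·y^2 + 147·y^2    [distributive law]
= -64·x^2·y - 8·x^3 + 28·x^2 - 162·x·y^2 + 76·x·y + 608·y + 128·x - 448 - 45·y^2 - 126·y^3    [combine like terms]

-64·x^2·y - 8·x^3 + 28·x^2 - 162·x·y^2 + 76·x·y + 608·y + 128·x - 448 - 45·y^2 - 126·y^3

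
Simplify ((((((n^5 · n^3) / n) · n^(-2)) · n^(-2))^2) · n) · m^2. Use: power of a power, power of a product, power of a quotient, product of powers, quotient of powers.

m^2·n^7

((((((n^5 · n^3) / n) · n^(-2)) · n^(-2))^2) · n) · m^2
= ((((((n^5 · n^3) / n) · n^(-2))^2) · ((n^(-2))^2)) · n) · m^2    [power of a product]
= ((((((n^5 · n^3) / n)^2) · ((n^(-2))^2)) · ((n^(-2))^2)) · n) · m^2    [power of a product]
= ((((((n^5 · n^3)^2) / (n^2)) · ((n^(-2))^2)) · ((n^(-2))^2)) · n) · m^2    [power of a quotient]
= (((((((n^5)^2) · ((n^3)^2)) / (n^2)) · ((n^(-2))^2)) · ((n^(-2))^2)) · n) · m^2    [power of a product]
= (((((n^10 · ((n^3)^2)) / (n^2)) · ((n^(-2))^2)) · ((n^(-2))^2)) · n) · m^2    [power of a power]
= (((((n^10 · n^6) / (n^2)) · ((n^(-2))^2)) · ((n^(-2))^2)) · n) · m^2    [power of a power]
= ((((n^16 / (n^2)) · ((n^(-2))^2)) · ((n^(-2))^2)) · n) · m^2    [product of powers]
= (((n^14 · ((n^(-2))^2)) · ((n^(-2))^2)) · n) · m^2    [quotient of powers]
= (((n^14 · n^(-4)) · ((n^(-2))^2)) · n) · m^2    [power of a power]
= ((n^10 · ((n^(-2))^2)) · n) · m^2    [product of powers]
= ((n^10 · n^(-4)) · n) · m^2    [power of a power]
= (n^6 · n) · m^2    [product of powers]
= n^7 · m^2    [product of powers]
= m^2·n^7    [rearrange]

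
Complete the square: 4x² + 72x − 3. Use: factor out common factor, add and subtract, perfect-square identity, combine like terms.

4x² + 72x − 3
= 4(x² + 18x) − 3    [factor out 4 from the x-terms]
= 4(x² + 18x + 81 − 81) − 3    [add and subtract 81 inside the bracket]
= 4(x + 9)² − 324 − 3    [perfect-square identity]
= 4(x + 9)² − 327    [combine constants]

4(x + 9)² − 327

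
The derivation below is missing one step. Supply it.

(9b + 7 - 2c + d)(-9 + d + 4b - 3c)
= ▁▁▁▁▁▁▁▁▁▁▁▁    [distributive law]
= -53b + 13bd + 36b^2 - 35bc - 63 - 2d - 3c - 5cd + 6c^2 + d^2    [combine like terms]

Applying distributive law to the line above:

-81b + 9bd + 36b^2 - 27bc - 63 + 7d + 28b - 21c + 18c - 2cd - 8bc + 6c^2 - 9d + d^2 + 4bd - 3cd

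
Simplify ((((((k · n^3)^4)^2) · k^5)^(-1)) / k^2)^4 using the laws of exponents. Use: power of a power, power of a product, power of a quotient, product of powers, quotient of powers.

k^(-60)n^(-96)

((((((k · n^3)^4)^2) · k^5)^(-1)) / k^2)^4
= ((((((k · n^3)^4)^2) · k^5)^(-1))^4) / ((k^2)^4)    [power of a quotient]
= (((((k · n^3)^4)^2) · k^5)^(-4)) / ((k^2)^4)    [power of a power]
= (((((k · n^3)^4)^2)^(-4)) · ((k^5)^(-4))) / ((k^2)^4)    [power of a product]
= ((((k · n^3)^4)^(-8)) · ((k^5)^(-4))) / ((k^2)^4)    [power of a power]
= (((k · n^3)^(-32)) · ((k^5)^(-4))) / ((k^2)^4)    [power of a power]
= (((k^(-32)) · ((n^3)^(-32))) · ((k^5)^(-4))) / ((k^2)^4)    [power of a product]
= ((k^(-32) · n^(-96)) · ((k^5)^(-4))) / ((k^2)^4)    [power of a power]
= ((k^(-32) · n^(-96)) · k^(-20)) / ((k^2)^4)    [power of a power]
= ((k^(-32) · n^(-96)) · k^(-20)) / k^8    [power of a power]
= k^(-60)n^(-96)    [quotient of powers; product of powers]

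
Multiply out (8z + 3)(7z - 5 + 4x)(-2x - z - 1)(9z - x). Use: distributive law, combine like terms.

(8z + 3)(7z - 5 + 4x)(-2x - z - 1)(9z - x)
= (56z^2 - 40z + 32xz + 21z - 15 + 12x)(-2x - z - 1)(9z - x)    [distributive law]
= (56z^2 - 19z + 32xz - 15 + 12x)(-2x - z - 1)(9z - x)    [combine like terms]
= (-112xz^2 - 56z^3 - 56z^2 + 38xz + 19z^2 + 19z - 64x^2z - 32xz^2 - 32xz + 30x + 15z + 15 - 24x^2 - 12xz - 12x)(9z - x)    [distributive law]
= (-144xz^2 - 56z^3 - 37z^2 - 6xz + 34z - 64x^2z + 18x + 15 - 24x^2)(9z - x)    [combine like terms]
= -1296xz^3 + 144x^2z^2 - 504z^4 + 56xz^3 - 333z^3 + 37xz^2 - 54xz^2 + 6x^2z + 306z^2 - 34xz - 576x^2z^2 + 64x^3z + 162xz - 18x^2 + 135z - 15x - 216x^2z + 24x^3    [distributive law]
= -1240xz^3 - 432x^2z^2 - 504z^4 - 333z^3 - 17xz^2 - 210x^2z + 306z^2 + 128xz + 64x^3z - 18x^2 + 135z - 15x + 24x^3    [combine like terms]

-1240xz^3 - 432x^2z^2 - 504z^4 - 333z^3 - 17xz^2 - 210x^2z + 306z^2 + 128xz + 64x^3z - 18x^2 + 135z - 15x + 24x^3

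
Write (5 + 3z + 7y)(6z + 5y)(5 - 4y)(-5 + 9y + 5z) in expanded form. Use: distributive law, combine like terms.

-750z + 1150yz + 300z² + 3000y²z + 1995yz² - 625y + 750y² + 1375y³ + 450z³ - 1788y²z² - 360yz³ - 2752y³z - 1260y⁴

(5 + 3z + 7y)(6z + 5y)(5 - 4y)(-5 + 9y + 5z)
= (30z + 25y + 18z² + 15yz + 42yz + 35y²)(5 - 4y)(-5 + 9y + 5z)    [distributive law]
= (30z + 25y + 18z² + 57yz + 35y²)(5 - 4y)(-5 + 9y + 5z)    [combine like terms]
= (150z - 120yz + 125y - 100y² + 90z² - 72yz² + 285yz - 228y²z + 175y² - 140y³)(-5 + 9y + 5z)    [distributive law]
= (150z + 165yz + 125y + 75y² + 90z² - 72yz² - 228y²z - 140y³)(-5 + 9y + 5z)    [combine like terms]
= -750z + 1350yz + 750z² - 825yz + 1485y²z + 825yz² - 625y + 1125y² + 625yz - 375y² + 675y³ + 375y²z - 450z² + 810yz² + 450z³ + 360yz² - 648y²z² - 360yz³ + 1140y²z - 2052y³z - 1140y²z² + 700y³ - 1260y⁴ - 700y³z    [distributive law]
= -750z + 1150yz + 300z² + 3000y²z + 1995yz² - 625y + 750y² + 1375y³ + 450z³ - 1788y²z² - 360yz³ - 2752y³z - 1260y⁴    [combine like terms]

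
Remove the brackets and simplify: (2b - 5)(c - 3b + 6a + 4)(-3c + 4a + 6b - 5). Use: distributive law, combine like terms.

(2b - 5)(c - 3b + 6a + 4)(-3c + 4a + 6b - 5)
= (2bc - 6b^2 + 12ab + 8b - 5c + 15b - 30a - 20)(-3c + 4a + 6b - 5)    [distributive law]
= (2bc - 6b^2 + 12ab + 23b - 5c - 30a - 20)(-3c + 4a + 6b - 5)    [combine like terms]
= -6bc^2 + 8abc + 12b^2c - 10bc + 18b^2c - 24ab^2 - 36b^3 + 30b^2 - 36abc + 48a^2b + 72ab^2 - 60ab - 69bc + 92ab + 138b^2 - 115b + 15c^2 - 20ac - 30bc + 25c + 90ac - 120a^2 - 180ab + 150a + 60c - 80a - 120b + 100    [distributive law]
= -6bc^2 - 28abc + 30b^2c - 109bc + 48ab^2 - 36b^3 + 168b^2 + 48a^2b - 148ab - 235b + 15c^2 + 70ac + 85c - 120a^2 + 70a + 100    [combine like terms]

-6bc^2 - 28abc + 30b^2c - 109bc + 48ab^2 - 36b^3 + 168b^2 + 48a^2b - 148ab - 235b + 15c^2 + 70ac + 85c - 120a^2 + 70a + 100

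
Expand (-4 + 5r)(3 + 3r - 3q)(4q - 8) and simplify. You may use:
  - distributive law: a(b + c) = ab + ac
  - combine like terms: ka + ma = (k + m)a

-144q + 96 + 132qr - 24r + 48q^2 + 60qr^2 - 120r^2 - 60q^2r

(-4 + 5r)(3 + 3r - 3q)(4q - 8)
= (-12 - 12r + 12q + 15r + 15r^2 - 15qr)(4q - 8)    [distributive law]
= (-12 + 3r + 12q + 15r^2 - 15qr)(4q - 8)    [combine like terms]
= -48q + 96 + 12qr - 24r + 48q^2 - 96q + 60qr^2 - 120r^2 - 60q^2r + 120qr    [distributive law]
= -144q + 96 + 132qr - 24r + 48q^2 + 60qr^2 - 120r^2 - 60q^2r    [combine like terms]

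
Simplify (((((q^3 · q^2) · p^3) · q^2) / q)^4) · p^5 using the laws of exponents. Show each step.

(((((q^3 · q^2) · p^3) · q^2) / q)^4) · p^5
= (((((q^3 · q^2) · p^3) · q^2)^4) / (q^4)) · p^5    [power of a quotient]
= (((((q^3 · q^2) · p^3)^4) · ((q^2)^4)) / (q^4)) · p^5    [power of a product]
= (((((q^3 · q^2)^4) · ((p^3)^4)) · ((q^2)^4)) / (q^4)) · p^5    [power of a product]
= ((((((q^3)^4) · ((q^2)^4)) · ((p^3)^4)) · ((q^2)^4)) / (q^4)) · p^5    [power of a product]
= ((((q^12 · ((q^2)^4)) · ((p^3)^4)) · ((q^2)^4)) / (q^4)) · p^5    [power of a power]
= ((((q^12 · q^8) · ((p^3)^4)) · ((q^2)^4)) / (q^4)) · p^5    [power of a power]
= (((q^20 · ((p^3)^4)) · ((q^2)^4)) / (q^4)) · p^5    [product of powers]
= (((q^20 · p^12) · ((q^2)^4)) / (q^4)) · p^5    [power of a power]
= (((q^20 · p^12) · q^8) / (q^4)) · p^5    [power of a power]
= p^17q^24    [quotient of powers; product of powers]

p^17q^24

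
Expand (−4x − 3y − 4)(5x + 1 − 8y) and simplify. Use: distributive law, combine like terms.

(−4x − 3y − 4)(5x + 1 − 8y)
= −20x² − 4x + 32xy − 15xy − 3y + 24y² − 20x − 4 + 32y    [distributive law]
= −20x² − 24x + 17xy + 29y + 24y² − 4    [combine like terms]

−20x² − 24x + 17xy + 29y + 24y² − 4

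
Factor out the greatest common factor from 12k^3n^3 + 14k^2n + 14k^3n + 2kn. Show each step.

2kn(6k^2n^2 + 7k + 7k^2 + 1)

12k^3n^3 + 14k^2n + 14k^3n + 2kn
= 2(6k^3n^3 + 7k^2n + 7k^3n + kn)    [factor out 2]
= 2kn(6k^2n^2 + 7k + 7k^2 + 1)    [factor out kn]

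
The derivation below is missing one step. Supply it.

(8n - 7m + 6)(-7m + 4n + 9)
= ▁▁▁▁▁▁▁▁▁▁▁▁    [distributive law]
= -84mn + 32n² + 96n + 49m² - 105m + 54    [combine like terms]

By distributive law:

-56mn + 32n² + 72n + 49m² - 28mn - 63m - 42m + 24n + 54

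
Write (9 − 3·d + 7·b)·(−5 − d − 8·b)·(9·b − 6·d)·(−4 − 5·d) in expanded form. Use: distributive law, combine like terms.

(9 − 3·d + 7·b)·(−5 − d − 8·b)·(9·b − 6·d)·(−4 − 5·d)
= (−45 − 9·d − 72·b + 15·d + 3·d² + 24·b·d − 35·b − 7·b·d − 56·b²)·(9·b − 6·d)·(−4 − 5·d)    [distributive law]
= (−45 + 6·d − 107·b + 3·d² + 17·b·d − 56·b²)·(9·b − 6·d)·(−4 − 5·d)    [combine like terms]
= (−405·b + 270·d + 54·b·d − 36·d² − 963·b² + 642·b·d + 27·b·d² − 18·d³ + 153·b²·d − 102·b·d² − 504·b³ + 336·b²·d)·(−4 − 5·d)    [distributive law]
= (−405·b + 270·d + 696·b·d − 36·d² − 963·b² − 75·b·d² − 18·d³ + 489·b²·d − 504·b³)·(−4 − 5·d)    [combine like terms]
= 1620·b + 2025·b·d − 1080·d − 1350·d² − 2784·b·d − 3480·b·d² + 144·d² + 180·d³ + 3852·b² + 4815·b²·d + 300·b·d² + 375·b·d³ + 72·d³ + 90·d⁴ − 1956·b²·d − 2445·b²·d² + 2016·b³ + 2520·b³·d    [distributive law]
= 1620·b − 759·b·d − 1080·d − 1206·d² − 3180·b·d² + 252·d³ + 3852·b² + 2859·b²·d + 375·b·d³ + 90·d⁴ − 2445·b²·d² + 2016·b³ + 2520·b³·d    [combine like terms]

1620·b − 759·b·d − 1080·d − 1206·d² − 3180·b·d² + 252·d³ + 3852·b² + 2859·b²·d + 375·b·d³ + 90·d⁴ − 2445·b²·d² + 2016·b³ + 2520·b³·d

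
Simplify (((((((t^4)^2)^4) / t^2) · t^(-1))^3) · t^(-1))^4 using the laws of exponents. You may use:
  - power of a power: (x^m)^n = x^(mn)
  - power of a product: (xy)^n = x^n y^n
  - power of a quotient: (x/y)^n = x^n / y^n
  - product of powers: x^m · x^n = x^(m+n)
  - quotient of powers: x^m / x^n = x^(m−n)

t^344

(((((((t^4)^2)^4) / t^2) · t^(-1))^3) · t^(-1))^4
= (((((((t^4)^2)^4) / t^2) · t^(-1))^3)^4) · ((t^(-1))^4)    [power of a product]
= ((((((t^4)^2)^4) / t^2) · t^(-1))^12) · ((t^(-1))^4)    [power of a power]
= ((((((t^4)^2)^4) / t^2)^12) · ((t^(-1))^12)) · ((t^(-1))^4)    [power of a product]
= ((((((t^4)^2)^4)^12) / ((t^2)^12)) · ((t^(-1))^12)) · ((t^(-1))^4)    [power of a quotient]
= (((((t^4)^2)^48) / ((t^2)^12)) · ((t^(-1))^12)) · ((t^(-1))^4)    [power of a power]
= ((((t^4)^96) / ((t^2)^12)) · ((t^(-1))^12)) · ((t^(-1))^4)    [power of a power]
= ((t^384 / ((t^2)^12)) · ((t^(-1))^12)) · ((t^(-1))^4)    [power of a power]
= ((t^384 / t^24) · ((t^(-1))^12)) · ((t^(-1))^4)    [power of a power]
= (t^360 · ((t^(-1))^12)) · ((t^(-1))^4)    [quotient of powers]
= (t^360 · t^(-12)) · ((t^(-1))^4)    [power of a power]
= t^348 · ((t^(-1))^4)    [product of powers]
= t^348 · t^(-4)    [power of a power]
= t^344    [product of powers]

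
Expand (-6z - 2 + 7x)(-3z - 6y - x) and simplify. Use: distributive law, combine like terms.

18z^2 + 36yz - 15xz + 6z + 12y + 2x - 42xy - 7x^2

(-6z - 2 + 7x)(-3z - 6y - x)
= 18z^2 + 36yz + 6xz + 6z + 12y + 2x - 21xz - 42xy - 7x^2    [distributive law]
= 18z^2 + 36yz - 15xz + 6z + 12y + 2x - 42xy - 7x^2    [combine like terms]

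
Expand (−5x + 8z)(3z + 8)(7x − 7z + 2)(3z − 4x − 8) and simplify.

(−5x + 8z)(3z + 8)(7x − 7z + 2)(3z − 4x − 8)
= (−15xz − 40x + 24z^2 + 64z)(7x − 7z + 2)(3z − 4x − 8)    [distributive law]
= (−105x^2z + 105xz^2 − 30xz − 280x^2 + 280xz − 80x + 168xz^2 − 168z^3 + 48z^2 + 448xz − 448z^2 + 128z)(3z − 4x − 8)    [distributive law]
= (−105x^2z + 273xz^2 + 698xz − 280x^2 − 80x − 168z^3 − 400z^2 + 128z)(3z − 4x − 8)    [combine like terms]
= −315x^2z^2 + 420x^3z + 840x^2z + 819xz^3 − 1092x^2z^2 − 2184xz^2 + 2094xz^2 − 2792x^2z − 5584xz − 840x^2z + 1120x^3 + 2240x^2 − 240xz + 320x^2 + 640x − 504z^4 + 672xz^3 + 1344z^3 − 1200z^3 + 1600xz^2 + 3200z^2 + 384z^2 − 512xz − 1024z    [distributive law]
= −1407x^2z^2 + 420x^3z − 2792x^2z + 1491xz^3 + 1510xz^2 − 6336xz + 1120x^3 + 2560x^2 + 640x − 504z^4 + 144z^3 + 3584z^2 − 1024z    [combine like terms]

−1407x^2z^2 + 420x^3z − 2792x^2z + 1491xz^3 + 1510xz^2 − 6336xz + 1120x^3 + 2560x^2 + 640x − 504z^4 + 144z^3 + 3584z^2 − 1024z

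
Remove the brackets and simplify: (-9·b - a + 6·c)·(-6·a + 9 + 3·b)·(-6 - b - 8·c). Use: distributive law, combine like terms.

(-9·b - a + 6·c)·(-6·a + 9 + 3·b)·(-6 - b - 8·c)
= (54·a·b - 81·b - 27·b^2 + 6·a^2 - 9·a - 3·a·b - 36·a·c + 54·c + 18·b·c)·(-6 - b - 8·c)    [distributive law]
= (51·a·b - 81·b - 27·b^2 + 6·a^2 - 9·a - 36·a·c + 54·c + 18·b·c)·(-6 - b - 8·c)    [combine like terms]
= -306·a·b - 51·a·b^2 - 408·a·b·c + 486·b + 81·b^2 + 648·b·c + 162·b^2 + 27·b^3 + 216·b^2·c - 36·a^2 - 6·a^2·b - 48·a^2·c + 54·a + 9·a·b + 72·a·c + 216·a·c + 36·a·b·c + 288·a·c^2 - 324·c - 54·b·c - 432·c^2 - 108·b·c - 18·b^2·c - 144·b·c^2    [distributive law]
= -297·a·b - 51·a·b^2 - 372·a·b·c + 486·b + 243·b^2 + 486·b·c + 27·b^3 + 198·b^2·c - 36·a^2 - 6·a^2·b - 48·a^2·c + 54·a + 288·a·c + 288·a·c^2 - 324·c - 432·c^2 - 144·b·c^2    [combine like terms]

-297·a·b - 51·a·b^2 - 372·a·b·c + 486·b + 243·b^2 + 486·b·c + 27·b^3 + 198·b^2·c - 36·a^2 - 6·a^2·b - 48·a^2·c + 54·a + 288·a·c + 288·a·c^2 - 324·c - 432·c^2 - 144·b·c^2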